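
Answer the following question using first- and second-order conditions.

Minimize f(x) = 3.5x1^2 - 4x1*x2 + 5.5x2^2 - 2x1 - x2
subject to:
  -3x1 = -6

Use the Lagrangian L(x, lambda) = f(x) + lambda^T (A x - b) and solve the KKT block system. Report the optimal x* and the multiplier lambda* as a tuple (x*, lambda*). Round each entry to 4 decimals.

Form the Lagrangian:
  L(x, lambda) = (1/2) x^T Q x + c^T x + lambda^T (A x - b)
Stationarity (grad_x L = 0): Q x + c + A^T lambda = 0.
Primal feasibility: A x = b.

This gives the KKT block system:
  [ Q   A^T ] [ x     ]   [-c ]
  [ A    0  ] [ lambda ] = [ b ]

Solving the linear system:
  x*      = (2, 0.8182)
  lambda* = (2.9091)
  f(x*)   = 6.3182

x* = (2, 0.8182), lambda* = (2.9091)


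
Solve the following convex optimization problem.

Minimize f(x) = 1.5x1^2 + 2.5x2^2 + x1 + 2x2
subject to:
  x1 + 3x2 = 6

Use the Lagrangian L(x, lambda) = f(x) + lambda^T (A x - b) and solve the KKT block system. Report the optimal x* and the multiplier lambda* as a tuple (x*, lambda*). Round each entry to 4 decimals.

Form the Lagrangian:
  L(x, lambda) = (1/2) x^T Q x + c^T x + lambda^T (A x - b)
Stationarity (grad_x L = 0): Q x + c + A^T lambda = 0.
Primal feasibility: A x = b.

This gives the KKT block system:
  [ Q   A^T ] [ x     ]   [-c ]
  [ A    0  ] [ lambda ] = [ b ]

Solving the linear system:
  x*      = (0.8437, 1.7187)
  lambda* = (-3.5312)
  f(x*)   = 12.7344

x* = (0.8437, 1.7187), lambda* = (-3.5312)


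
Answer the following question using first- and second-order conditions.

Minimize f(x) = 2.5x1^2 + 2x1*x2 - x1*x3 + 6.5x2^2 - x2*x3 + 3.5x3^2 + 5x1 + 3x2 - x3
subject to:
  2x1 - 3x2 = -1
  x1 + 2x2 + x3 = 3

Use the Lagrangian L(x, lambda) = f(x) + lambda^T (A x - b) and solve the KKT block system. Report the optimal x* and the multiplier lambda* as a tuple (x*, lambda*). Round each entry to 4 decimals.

Form the Lagrangian:
  L(x, lambda) = (1/2) x^T Q x + c^T x + lambda^T (A x - b)
Stationarity (grad_x L = 0): Q x + c + A^T lambda = 0.
Primal feasibility: A x = b.

This gives the KKT block system:
  [ Q   A^T ] [ x     ]   [-c ]
  [ A    0  ] [ lambda ] = [ b ]

Solving the linear system:
  x*      = (0.4775, 0.6517, 1.2191)
  lambda* = (-0.5337, -6.4045)
  f(x*)   = 10.9017

x* = (0.4775, 0.6517, 1.2191), lambda* = (-0.5337, -6.4045)


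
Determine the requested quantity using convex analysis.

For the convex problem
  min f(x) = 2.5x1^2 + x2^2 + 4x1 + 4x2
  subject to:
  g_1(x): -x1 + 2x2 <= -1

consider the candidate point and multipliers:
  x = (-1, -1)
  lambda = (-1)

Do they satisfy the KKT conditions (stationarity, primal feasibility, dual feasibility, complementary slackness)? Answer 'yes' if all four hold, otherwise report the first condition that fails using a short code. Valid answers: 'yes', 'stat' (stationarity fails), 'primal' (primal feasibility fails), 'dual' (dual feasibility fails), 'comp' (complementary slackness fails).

Gradient of f: grad f(x) = Q x + c = (-1, 2)
Constraint values g_i(x) = a_i^T x - b_i:
  g_1((-1, -1)) = 0
Stationarity residual: grad f(x) + sum_i lambda_i a_i = (0, 0)
  -> stationarity OK
Primal feasibility (all g_i <= 0): OK
Dual feasibility (all lambda_i >= 0): FAILS
Complementary slackness (lambda_i * g_i(x) = 0 for all i): OK

Verdict: the first failing condition is dual_feasibility -> dual.

dual


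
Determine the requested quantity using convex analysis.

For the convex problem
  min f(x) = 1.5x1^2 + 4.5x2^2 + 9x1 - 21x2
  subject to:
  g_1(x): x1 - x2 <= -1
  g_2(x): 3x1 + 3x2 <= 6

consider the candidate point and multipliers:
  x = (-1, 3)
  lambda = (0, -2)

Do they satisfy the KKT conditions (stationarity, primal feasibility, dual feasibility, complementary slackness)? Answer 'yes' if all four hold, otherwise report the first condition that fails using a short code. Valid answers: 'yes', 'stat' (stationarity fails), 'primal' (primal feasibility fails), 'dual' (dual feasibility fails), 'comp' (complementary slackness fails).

Gradient of f: grad f(x) = Q x + c = (6, 6)
Constraint values g_i(x) = a_i^T x - b_i:
  g_1((-1, 3)) = -3
  g_2((-1, 3)) = 0
Stationarity residual: grad f(x) + sum_i lambda_i a_i = (0, 0)
  -> stationarity OK
Primal feasibility (all g_i <= 0): OK
Dual feasibility (all lambda_i >= 0): FAILS
Complementary slackness (lambda_i * g_i(x) = 0 for all i): OK

Verdict: the first failing condition is dual_feasibility -> dual.

dual


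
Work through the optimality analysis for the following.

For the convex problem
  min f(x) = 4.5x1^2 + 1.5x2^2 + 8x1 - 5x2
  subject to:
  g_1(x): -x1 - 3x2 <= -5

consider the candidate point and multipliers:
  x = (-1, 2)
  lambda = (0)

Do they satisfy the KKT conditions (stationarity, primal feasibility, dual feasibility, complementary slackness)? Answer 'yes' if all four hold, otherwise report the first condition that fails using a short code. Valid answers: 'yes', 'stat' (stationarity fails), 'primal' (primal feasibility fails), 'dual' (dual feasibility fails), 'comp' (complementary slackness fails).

Gradient of f: grad f(x) = Q x + c = (-1, 1)
Constraint values g_i(x) = a_i^T x - b_i:
  g_1((-1, 2)) = 0
Stationarity residual: grad f(x) + sum_i lambda_i a_i = (-1, 1)
  -> stationarity FAILS
Primal feasibility (all g_i <= 0): OK
Dual feasibility (all lambda_i >= 0): OK
Complementary slackness (lambda_i * g_i(x) = 0 for all i): OK

Verdict: the first failing condition is stationarity -> stat.

stat


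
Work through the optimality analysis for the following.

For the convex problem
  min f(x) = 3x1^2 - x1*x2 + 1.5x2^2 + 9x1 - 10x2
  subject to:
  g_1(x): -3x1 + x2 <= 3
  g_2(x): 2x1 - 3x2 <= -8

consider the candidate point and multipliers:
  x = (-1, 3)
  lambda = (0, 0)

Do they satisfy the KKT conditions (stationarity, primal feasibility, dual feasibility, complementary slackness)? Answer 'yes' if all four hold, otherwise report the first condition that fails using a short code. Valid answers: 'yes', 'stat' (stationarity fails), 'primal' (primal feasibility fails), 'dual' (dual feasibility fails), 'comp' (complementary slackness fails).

Gradient of f: grad f(x) = Q x + c = (0, 0)
Constraint values g_i(x) = a_i^T x - b_i:
  g_1((-1, 3)) = 3
  g_2((-1, 3)) = -3
Stationarity residual: grad f(x) + sum_i lambda_i a_i = (0, 0)
  -> stationarity OK
Primal feasibility (all g_i <= 0): FAILS
Dual feasibility (all lambda_i >= 0): OK
Complementary slackness (lambda_i * g_i(x) = 0 for all i): OK

Verdict: the first failing condition is primal_feasibility -> primal.

primal


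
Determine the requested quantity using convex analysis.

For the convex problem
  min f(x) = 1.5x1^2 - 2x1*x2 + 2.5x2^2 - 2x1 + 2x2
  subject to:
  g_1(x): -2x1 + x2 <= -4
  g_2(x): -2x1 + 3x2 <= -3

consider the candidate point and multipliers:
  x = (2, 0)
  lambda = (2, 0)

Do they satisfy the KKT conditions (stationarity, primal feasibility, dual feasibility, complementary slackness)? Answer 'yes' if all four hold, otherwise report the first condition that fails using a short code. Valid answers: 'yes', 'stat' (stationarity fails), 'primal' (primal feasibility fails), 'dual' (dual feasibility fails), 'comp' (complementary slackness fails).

Gradient of f: grad f(x) = Q x + c = (4, -2)
Constraint values g_i(x) = a_i^T x - b_i:
  g_1((2, 0)) = 0
  g_2((2, 0)) = -1
Stationarity residual: grad f(x) + sum_i lambda_i a_i = (0, 0)
  -> stationarity OK
Primal feasibility (all g_i <= 0): OK
Dual feasibility (all lambda_i >= 0): OK
Complementary slackness (lambda_i * g_i(x) = 0 for all i): OK

Verdict: yes, KKT holds.

yes


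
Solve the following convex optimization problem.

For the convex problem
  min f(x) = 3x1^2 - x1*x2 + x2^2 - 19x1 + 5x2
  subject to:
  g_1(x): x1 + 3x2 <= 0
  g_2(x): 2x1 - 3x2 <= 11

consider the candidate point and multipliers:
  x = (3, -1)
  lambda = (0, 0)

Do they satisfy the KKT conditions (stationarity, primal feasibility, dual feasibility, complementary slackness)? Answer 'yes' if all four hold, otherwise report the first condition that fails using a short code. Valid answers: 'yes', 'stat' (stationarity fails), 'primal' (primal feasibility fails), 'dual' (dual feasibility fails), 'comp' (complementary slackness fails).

Gradient of f: grad f(x) = Q x + c = (0, 0)
Constraint values g_i(x) = a_i^T x - b_i:
  g_1((3, -1)) = 0
  g_2((3, -1)) = -2
Stationarity residual: grad f(x) + sum_i lambda_i a_i = (0, 0)
  -> stationarity OK
Primal feasibility (all g_i <= 0): OK
Dual feasibility (all lambda_i >= 0): OK
Complementary slackness (lambda_i * g_i(x) = 0 for all i): OK

Verdict: yes, KKT holds.

yes


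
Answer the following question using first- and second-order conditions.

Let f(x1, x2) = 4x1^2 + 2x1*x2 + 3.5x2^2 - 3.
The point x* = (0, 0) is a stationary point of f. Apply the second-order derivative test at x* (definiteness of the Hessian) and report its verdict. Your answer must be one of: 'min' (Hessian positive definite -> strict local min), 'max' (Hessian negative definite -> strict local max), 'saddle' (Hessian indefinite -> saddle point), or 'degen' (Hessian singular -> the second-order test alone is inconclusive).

Compute the Hessian H = grad^2 f:
  H = [[8, 2], [2, 7]]
Verify stationarity: grad f(x*) = H x* + g = (0, 0).
Eigenvalues of H: 5.4384, 9.5616.
Both eigenvalues > 0, so H is positive definite -> x* is a strict local min.

min


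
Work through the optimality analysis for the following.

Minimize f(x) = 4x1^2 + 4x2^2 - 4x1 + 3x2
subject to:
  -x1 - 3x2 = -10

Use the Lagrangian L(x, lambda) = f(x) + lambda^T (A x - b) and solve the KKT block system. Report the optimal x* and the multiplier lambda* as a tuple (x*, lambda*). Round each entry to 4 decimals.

Form the Lagrangian:
  L(x, lambda) = (1/2) x^T Q x + c^T x + lambda^T (A x - b)
Stationarity (grad_x L = 0): Q x + c + A^T lambda = 0.
Primal feasibility: A x = b.

This gives the KKT block system:
  [ Q   A^T ] [ x     ]   [-c ]
  [ A    0  ] [ lambda ] = [ b ]

Solving the linear system:
  x*      = (1.5625, 2.8125)
  lambda* = (8.5)
  f(x*)   = 43.5938

x* = (1.5625, 2.8125), lambda* = (8.5)


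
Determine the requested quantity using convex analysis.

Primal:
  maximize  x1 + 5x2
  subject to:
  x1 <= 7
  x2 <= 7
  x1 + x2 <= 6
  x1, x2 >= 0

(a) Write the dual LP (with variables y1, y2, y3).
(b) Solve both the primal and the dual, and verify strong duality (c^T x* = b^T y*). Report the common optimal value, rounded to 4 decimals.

The standard primal-dual pair for 'max c^T x s.t. A x <= b, x >= 0' is:
  Dual:  min b^T y  s.t.  A^T y >= c,  y >= 0.

So the dual LP is:
  minimize  7y1 + 7y2 + 6y3
  subject to:
    y1 + y3 >= 1
    y2 + y3 >= 5
    y1, y2, y3 >= 0

Solving the primal: x* = (0, 6).
  primal value c^T x* = 30.
Solving the dual: y* = (0, 0, 5).
  dual value b^T y* = 30.
Strong duality: c^T x* = b^T y*. Confirmed.

30


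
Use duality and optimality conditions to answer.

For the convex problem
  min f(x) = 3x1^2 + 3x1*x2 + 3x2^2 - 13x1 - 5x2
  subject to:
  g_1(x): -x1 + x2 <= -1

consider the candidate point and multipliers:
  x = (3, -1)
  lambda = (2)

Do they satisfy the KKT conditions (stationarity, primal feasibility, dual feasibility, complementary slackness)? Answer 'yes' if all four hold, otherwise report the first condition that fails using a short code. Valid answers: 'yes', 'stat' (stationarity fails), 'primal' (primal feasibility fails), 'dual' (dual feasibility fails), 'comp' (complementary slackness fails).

Gradient of f: grad f(x) = Q x + c = (2, -2)
Constraint values g_i(x) = a_i^T x - b_i:
  g_1((3, -1)) = -3
Stationarity residual: grad f(x) + sum_i lambda_i a_i = (0, 0)
  -> stationarity OK
Primal feasibility (all g_i <= 0): OK
Dual feasibility (all lambda_i >= 0): OK
Complementary slackness (lambda_i * g_i(x) = 0 for all i): FAILS

Verdict: the first failing condition is complementary_slackness -> comp.

comp


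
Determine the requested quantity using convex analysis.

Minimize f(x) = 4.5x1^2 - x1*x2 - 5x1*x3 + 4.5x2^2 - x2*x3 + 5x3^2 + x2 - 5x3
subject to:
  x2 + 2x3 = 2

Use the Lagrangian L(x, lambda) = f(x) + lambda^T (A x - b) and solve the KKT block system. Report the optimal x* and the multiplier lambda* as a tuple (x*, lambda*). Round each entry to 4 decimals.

Form the Lagrangian:
  L(x, lambda) = (1/2) x^T Q x + c^T x + lambda^T (A x - b)
Stationarity (grad_x L = 0): Q x + c + A^T lambda = 0.
Primal feasibility: A x = b.

This gives the KKT block system:
  [ Q   A^T ] [ x     ]   [-c ]
  [ A    0  ] [ lambda ] = [ b ]

Solving the linear system:
  x*      = (0.5329, 0.1361, 0.932)
  lambda* = (-0.7596)
  f(x*)   = -1.5023

x* = (0.5329, 0.1361, 0.932), lambda* = (-0.7596)


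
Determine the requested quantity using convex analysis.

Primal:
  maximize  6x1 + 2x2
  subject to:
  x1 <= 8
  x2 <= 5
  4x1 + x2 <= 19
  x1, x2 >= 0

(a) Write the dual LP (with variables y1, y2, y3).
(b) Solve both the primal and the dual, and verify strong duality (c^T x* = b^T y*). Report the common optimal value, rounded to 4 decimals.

The standard primal-dual pair for 'max c^T x s.t. A x <= b, x >= 0' is:
  Dual:  min b^T y  s.t.  A^T y >= c,  y >= 0.

So the dual LP is:
  minimize  8y1 + 5y2 + 19y3
  subject to:
    y1 + 4y3 >= 6
    y2 + y3 >= 2
    y1, y2, y3 >= 0

Solving the primal: x* = (3.5, 5).
  primal value c^T x* = 31.
Solving the dual: y* = (0, 0.5, 1.5).
  dual value b^T y* = 31.
Strong duality: c^T x* = b^T y*. Confirmed.

31


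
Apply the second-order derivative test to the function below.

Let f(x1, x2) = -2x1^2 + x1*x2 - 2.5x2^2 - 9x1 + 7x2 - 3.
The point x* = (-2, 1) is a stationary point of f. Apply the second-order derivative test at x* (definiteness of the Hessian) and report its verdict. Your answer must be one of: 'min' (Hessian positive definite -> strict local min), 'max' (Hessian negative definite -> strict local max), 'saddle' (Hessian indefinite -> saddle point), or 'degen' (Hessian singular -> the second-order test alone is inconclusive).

Compute the Hessian H = grad^2 f:
  H = [[-4, 1], [1, -5]]
Verify stationarity: grad f(x*) = H x* + g = (0, 0).
Eigenvalues of H: -5.618, -3.382.
Both eigenvalues < 0, so H is negative definite -> x* is a strict local max.

max


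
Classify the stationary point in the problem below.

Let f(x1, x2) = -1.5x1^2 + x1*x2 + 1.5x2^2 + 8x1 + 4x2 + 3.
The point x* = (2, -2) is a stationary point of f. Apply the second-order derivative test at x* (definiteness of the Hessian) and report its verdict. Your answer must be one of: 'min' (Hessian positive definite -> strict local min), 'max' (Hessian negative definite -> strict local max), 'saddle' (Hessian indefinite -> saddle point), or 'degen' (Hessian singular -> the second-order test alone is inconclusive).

Compute the Hessian H = grad^2 f:
  H = [[-3, 1], [1, 3]]
Verify stationarity: grad f(x*) = H x* + g = (0, 0).
Eigenvalues of H: -3.1623, 3.1623.
Eigenvalues have mixed signs, so H is indefinite -> x* is a saddle point.

saddle


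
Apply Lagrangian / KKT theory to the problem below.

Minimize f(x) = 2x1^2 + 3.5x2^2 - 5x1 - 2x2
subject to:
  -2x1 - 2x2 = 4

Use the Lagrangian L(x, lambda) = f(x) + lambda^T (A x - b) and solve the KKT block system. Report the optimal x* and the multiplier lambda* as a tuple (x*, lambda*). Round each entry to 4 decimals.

Form the Lagrangian:
  L(x, lambda) = (1/2) x^T Q x + c^T x + lambda^T (A x - b)
Stationarity (grad_x L = 0): Q x + c + A^T lambda = 0.
Primal feasibility: A x = b.

This gives the KKT block system:
  [ Q   A^T ] [ x     ]   [-c ]
  [ A    0  ] [ lambda ] = [ b ]

Solving the linear system:
  x*      = (-1, -1)
  lambda* = (-4.5)
  f(x*)   = 12.5

x* = (-1, -1), lambda* = (-4.5)


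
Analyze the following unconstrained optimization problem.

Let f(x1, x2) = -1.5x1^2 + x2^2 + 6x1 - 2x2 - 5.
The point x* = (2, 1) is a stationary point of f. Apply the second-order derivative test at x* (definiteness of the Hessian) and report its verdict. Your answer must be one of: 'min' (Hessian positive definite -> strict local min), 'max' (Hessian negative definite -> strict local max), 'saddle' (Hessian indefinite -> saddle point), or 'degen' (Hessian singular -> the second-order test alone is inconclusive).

Compute the Hessian H = grad^2 f:
  H = [[-3, 0], [0, 2]]
Verify stationarity: grad f(x*) = H x* + g = (0, 0).
Eigenvalues of H: -3, 2.
Eigenvalues have mixed signs, so H is indefinite -> x* is a saddle point.

saddle


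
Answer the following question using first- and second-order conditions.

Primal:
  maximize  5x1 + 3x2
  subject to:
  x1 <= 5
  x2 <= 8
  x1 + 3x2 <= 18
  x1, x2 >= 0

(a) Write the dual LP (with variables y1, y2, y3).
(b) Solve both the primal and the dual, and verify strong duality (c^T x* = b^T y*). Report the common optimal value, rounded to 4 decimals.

The standard primal-dual pair for 'max c^T x s.t. A x <= b, x >= 0' is:
  Dual:  min b^T y  s.t.  A^T y >= c,  y >= 0.

So the dual LP is:
  minimize  5y1 + 8y2 + 18y3
  subject to:
    y1 + y3 >= 5
    y2 + 3y3 >= 3
    y1, y2, y3 >= 0

Solving the primal: x* = (5, 4.3333).
  primal value c^T x* = 38.
Solving the dual: y* = (4, 0, 1).
  dual value b^T y* = 38.
Strong duality: c^T x* = b^T y*. Confirmed.

38


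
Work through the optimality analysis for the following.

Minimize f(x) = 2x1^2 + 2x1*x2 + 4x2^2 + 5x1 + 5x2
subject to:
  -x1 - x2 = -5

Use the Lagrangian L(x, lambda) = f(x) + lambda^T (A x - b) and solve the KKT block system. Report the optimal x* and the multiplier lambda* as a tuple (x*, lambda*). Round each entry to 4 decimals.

Form the Lagrangian:
  L(x, lambda) = (1/2) x^T Q x + c^T x + lambda^T (A x - b)
Stationarity (grad_x L = 0): Q x + c + A^T lambda = 0.
Primal feasibility: A x = b.

This gives the KKT block system:
  [ Q   A^T ] [ x     ]   [-c ]
  [ A    0  ] [ lambda ] = [ b ]

Solving the linear system:
  x*      = (3.75, 1.25)
  lambda* = (22.5)
  f(x*)   = 68.75

x* = (3.75, 1.25), lambda* = (22.5)


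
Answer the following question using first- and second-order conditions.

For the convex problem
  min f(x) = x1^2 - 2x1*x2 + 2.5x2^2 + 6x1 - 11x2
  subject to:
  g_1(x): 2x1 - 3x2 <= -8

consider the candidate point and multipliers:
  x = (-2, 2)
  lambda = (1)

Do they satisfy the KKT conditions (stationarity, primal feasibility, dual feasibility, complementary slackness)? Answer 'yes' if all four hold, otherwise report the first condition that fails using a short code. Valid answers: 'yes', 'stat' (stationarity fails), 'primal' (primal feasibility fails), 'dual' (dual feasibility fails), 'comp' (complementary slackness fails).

Gradient of f: grad f(x) = Q x + c = (-2, 3)
Constraint values g_i(x) = a_i^T x - b_i:
  g_1((-2, 2)) = -2
Stationarity residual: grad f(x) + sum_i lambda_i a_i = (0, 0)
  -> stationarity OK
Primal feasibility (all g_i <= 0): OK
Dual feasibility (all lambda_i >= 0): OK
Complementary slackness (lambda_i * g_i(x) = 0 for all i): FAILS

Verdict: the first failing condition is complementary_slackness -> comp.

comp


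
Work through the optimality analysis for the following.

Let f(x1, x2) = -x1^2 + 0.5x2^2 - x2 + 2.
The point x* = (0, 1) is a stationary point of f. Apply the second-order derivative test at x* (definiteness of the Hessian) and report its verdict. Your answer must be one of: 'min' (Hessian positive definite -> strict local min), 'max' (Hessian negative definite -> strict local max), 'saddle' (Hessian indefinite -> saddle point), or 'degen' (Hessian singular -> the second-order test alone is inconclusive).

Compute the Hessian H = grad^2 f:
  H = [[-2, 0], [0, 1]]
Verify stationarity: grad f(x*) = H x* + g = (0, 0).
Eigenvalues of H: -2, 1.
Eigenvalues have mixed signs, so H is indefinite -> x* is a saddle point.

saddle


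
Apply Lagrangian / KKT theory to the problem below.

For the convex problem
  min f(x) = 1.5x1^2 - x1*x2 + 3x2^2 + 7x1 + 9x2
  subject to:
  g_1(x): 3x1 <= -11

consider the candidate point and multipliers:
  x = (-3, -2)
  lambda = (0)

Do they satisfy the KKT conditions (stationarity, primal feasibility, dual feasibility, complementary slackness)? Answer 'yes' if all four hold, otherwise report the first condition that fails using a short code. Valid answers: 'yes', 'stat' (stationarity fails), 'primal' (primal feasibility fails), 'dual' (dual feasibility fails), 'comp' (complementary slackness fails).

Gradient of f: grad f(x) = Q x + c = (0, 0)
Constraint values g_i(x) = a_i^T x - b_i:
  g_1((-3, -2)) = 2
Stationarity residual: grad f(x) + sum_i lambda_i a_i = (0, 0)
  -> stationarity OK
Primal feasibility (all g_i <= 0): FAILS
Dual feasibility (all lambda_i >= 0): OK
Complementary slackness (lambda_i * g_i(x) = 0 for all i): OK

Verdict: the first failing condition is primal_feasibility -> primal.

primal


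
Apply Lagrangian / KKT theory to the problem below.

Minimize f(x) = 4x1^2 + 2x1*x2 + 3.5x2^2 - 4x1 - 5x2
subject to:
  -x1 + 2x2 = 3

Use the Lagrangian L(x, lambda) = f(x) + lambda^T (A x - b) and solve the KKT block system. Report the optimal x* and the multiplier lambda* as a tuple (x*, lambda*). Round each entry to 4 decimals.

Form the Lagrangian:
  L(x, lambda) = (1/2) x^T Q x + c^T x + lambda^T (A x - b)
Stationarity (grad_x L = 0): Q x + c + A^T lambda = 0.
Primal feasibility: A x = b.

This gives the KKT block system:
  [ Q   A^T ] [ x     ]   [-c ]
  [ A    0  ] [ lambda ] = [ b ]

Solving the linear system:
  x*      = (-0.1489, 1.4255)
  lambda* = (-2.3404)
  f(x*)   = 0.2447

x* = (-0.1489, 1.4255), lambda* = (-2.3404)


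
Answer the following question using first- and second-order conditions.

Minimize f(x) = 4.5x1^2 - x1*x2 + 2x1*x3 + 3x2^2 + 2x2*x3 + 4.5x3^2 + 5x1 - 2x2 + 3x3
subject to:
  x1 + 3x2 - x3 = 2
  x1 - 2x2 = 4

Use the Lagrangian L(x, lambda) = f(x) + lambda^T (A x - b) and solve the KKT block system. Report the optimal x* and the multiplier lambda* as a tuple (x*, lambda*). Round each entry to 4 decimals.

Form the Lagrangian:
  L(x, lambda) = (1/2) x^T Q x + c^T x + lambda^T (A x - b)
Stationarity (grad_x L = 0): Q x + c + A^T lambda = 0.
Primal feasibility: A x = b.

This gives the KKT block system:
  [ Q   A^T ] [ x     ]   [-c ]
  [ A    0  ] [ lambda ] = [ b ]

Solving the linear system:
  x*      = (2.5573, -0.7214, -1.6068)
  lambda* = (-7.7895, -17.7337)
  f(x*)   = 47.9613

x* = (2.5573, -0.7214, -1.6068), lambda* = (-7.7895, -17.7337)


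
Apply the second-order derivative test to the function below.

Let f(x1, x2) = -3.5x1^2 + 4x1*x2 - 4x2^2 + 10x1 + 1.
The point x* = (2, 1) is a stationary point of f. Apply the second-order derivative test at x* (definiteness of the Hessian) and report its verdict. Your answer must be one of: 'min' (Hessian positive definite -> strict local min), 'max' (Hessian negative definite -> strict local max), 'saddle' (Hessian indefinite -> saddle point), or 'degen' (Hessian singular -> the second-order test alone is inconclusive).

Compute the Hessian H = grad^2 f:
  H = [[-7, 4], [4, -8]]
Verify stationarity: grad f(x*) = H x* + g = (0, 0).
Eigenvalues of H: -11.5311, -3.4689.
Both eigenvalues < 0, so H is negative definite -> x* is a strict local max.

max


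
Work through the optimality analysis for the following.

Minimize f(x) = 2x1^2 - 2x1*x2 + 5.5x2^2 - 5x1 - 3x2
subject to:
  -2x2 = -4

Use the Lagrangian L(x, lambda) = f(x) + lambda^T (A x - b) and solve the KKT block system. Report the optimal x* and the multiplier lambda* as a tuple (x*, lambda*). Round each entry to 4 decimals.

Form the Lagrangian:
  L(x, lambda) = (1/2) x^T Q x + c^T x + lambda^T (A x - b)
Stationarity (grad_x L = 0): Q x + c + A^T lambda = 0.
Primal feasibility: A x = b.

This gives the KKT block system:
  [ Q   A^T ] [ x     ]   [-c ]
  [ A    0  ] [ lambda ] = [ b ]

Solving the linear system:
  x*      = (2.25, 2)
  lambda* = (7.25)
  f(x*)   = 5.875

x* = (2.25, 2), lambda* = (7.25)


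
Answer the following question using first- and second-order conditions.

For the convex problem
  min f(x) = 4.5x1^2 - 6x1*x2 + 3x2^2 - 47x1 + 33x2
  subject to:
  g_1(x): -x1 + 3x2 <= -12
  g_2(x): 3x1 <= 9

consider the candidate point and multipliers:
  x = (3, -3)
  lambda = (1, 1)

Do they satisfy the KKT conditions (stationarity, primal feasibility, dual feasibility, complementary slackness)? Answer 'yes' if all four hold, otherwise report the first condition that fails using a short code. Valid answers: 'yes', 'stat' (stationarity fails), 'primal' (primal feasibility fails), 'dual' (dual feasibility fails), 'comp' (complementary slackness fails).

Gradient of f: grad f(x) = Q x + c = (-2, -3)
Constraint values g_i(x) = a_i^T x - b_i:
  g_1((3, -3)) = 0
  g_2((3, -3)) = 0
Stationarity residual: grad f(x) + sum_i lambda_i a_i = (0, 0)
  -> stationarity OK
Primal feasibility (all g_i <= 0): OK
Dual feasibility (all lambda_i >= 0): OK
Complementary slackness (lambda_i * g_i(x) = 0 for all i): OK

Verdict: yes, KKT holds.

yes


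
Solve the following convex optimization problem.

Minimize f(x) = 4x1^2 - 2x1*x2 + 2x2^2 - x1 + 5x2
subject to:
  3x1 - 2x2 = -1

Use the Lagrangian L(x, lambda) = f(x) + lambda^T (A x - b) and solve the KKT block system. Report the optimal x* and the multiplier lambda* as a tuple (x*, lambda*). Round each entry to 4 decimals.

Form the Lagrangian:
  L(x, lambda) = (1/2) x^T Q x + c^T x + lambda^T (A x - b)
Stationarity (grad_x L = 0): Q x + c + A^T lambda = 0.
Primal feasibility: A x = b.

This gives the KKT block system:
  [ Q   A^T ] [ x     ]   [-c ]
  [ A    0  ] [ lambda ] = [ b ]

Solving the linear system:
  x*      = (-0.7727, -0.6591)
  lambda* = (1.9545)
  f(x*)   = -0.2841

x* = (-0.7727, -0.6591), lambda* = (1.9545)


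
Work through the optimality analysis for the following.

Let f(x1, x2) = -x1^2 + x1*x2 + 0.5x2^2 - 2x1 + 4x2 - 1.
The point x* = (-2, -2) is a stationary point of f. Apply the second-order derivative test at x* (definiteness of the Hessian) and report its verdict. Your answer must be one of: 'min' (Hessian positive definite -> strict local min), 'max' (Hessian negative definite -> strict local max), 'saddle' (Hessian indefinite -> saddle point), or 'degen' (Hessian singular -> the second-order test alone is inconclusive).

Compute the Hessian H = grad^2 f:
  H = [[-2, 1], [1, 1]]
Verify stationarity: grad f(x*) = H x* + g = (0, 0).
Eigenvalues of H: -2.3028, 1.3028.
Eigenvalues have mixed signs, so H is indefinite -> x* is a saddle point.

saddle


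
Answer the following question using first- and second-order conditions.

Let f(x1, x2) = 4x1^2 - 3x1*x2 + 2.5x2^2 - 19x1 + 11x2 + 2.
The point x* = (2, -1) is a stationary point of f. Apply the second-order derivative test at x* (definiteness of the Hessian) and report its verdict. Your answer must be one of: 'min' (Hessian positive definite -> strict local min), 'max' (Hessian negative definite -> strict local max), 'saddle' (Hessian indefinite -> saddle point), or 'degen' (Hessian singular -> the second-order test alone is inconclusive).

Compute the Hessian H = grad^2 f:
  H = [[8, -3], [-3, 5]]
Verify stationarity: grad f(x*) = H x* + g = (0, 0).
Eigenvalues of H: 3.1459, 9.8541.
Both eigenvalues > 0, so H is positive definite -> x* is a strict local min.

min


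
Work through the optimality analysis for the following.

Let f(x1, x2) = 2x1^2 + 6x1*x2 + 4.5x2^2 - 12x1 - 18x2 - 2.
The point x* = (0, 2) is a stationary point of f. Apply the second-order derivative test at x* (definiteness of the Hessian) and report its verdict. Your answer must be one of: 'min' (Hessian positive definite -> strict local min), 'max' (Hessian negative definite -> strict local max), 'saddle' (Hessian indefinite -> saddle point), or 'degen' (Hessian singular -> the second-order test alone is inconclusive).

Compute the Hessian H = grad^2 f:
  H = [[4, 6], [6, 9]]
Verify stationarity: grad f(x*) = H x* + g = (0, 0).
Eigenvalues of H: 0, 13.
H has a zero eigenvalue (singular; positive semidefinite but not definite), so H is neither positive definite, negative definite, nor indefinite. The second-order test alone is inconclusive -> degen.
(Indeed, f is constant along the null direction of H through x*, so x* is not a strict local extremum.)

degen


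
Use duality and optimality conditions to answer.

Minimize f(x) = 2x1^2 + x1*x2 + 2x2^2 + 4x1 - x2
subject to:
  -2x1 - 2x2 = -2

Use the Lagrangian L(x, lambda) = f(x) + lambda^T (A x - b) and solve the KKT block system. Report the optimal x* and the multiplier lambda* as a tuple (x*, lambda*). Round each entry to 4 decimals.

Form the Lagrangian:
  L(x, lambda) = (1/2) x^T Q x + c^T x + lambda^T (A x - b)
Stationarity (grad_x L = 0): Q x + c + A^T lambda = 0.
Primal feasibility: A x = b.

This gives the KKT block system:
  [ Q   A^T ] [ x     ]   [-c ]
  [ A    0  ] [ lambda ] = [ b ]

Solving the linear system:
  x*      = (-0.3333, 1.3333)
  lambda* = (2)
  f(x*)   = 0.6667

x* = (-0.3333, 1.3333), lambda* = (2)


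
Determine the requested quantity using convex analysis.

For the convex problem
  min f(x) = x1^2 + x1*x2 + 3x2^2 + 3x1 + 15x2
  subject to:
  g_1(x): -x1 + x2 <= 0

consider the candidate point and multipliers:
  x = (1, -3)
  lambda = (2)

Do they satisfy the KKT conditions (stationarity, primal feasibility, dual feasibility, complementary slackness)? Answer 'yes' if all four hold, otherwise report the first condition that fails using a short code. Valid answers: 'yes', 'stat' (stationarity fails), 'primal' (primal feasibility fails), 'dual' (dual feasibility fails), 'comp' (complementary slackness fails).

Gradient of f: grad f(x) = Q x + c = (2, -2)
Constraint values g_i(x) = a_i^T x - b_i:
  g_1((1, -3)) = -4
Stationarity residual: grad f(x) + sum_i lambda_i a_i = (0, 0)
  -> stationarity OK
Primal feasibility (all g_i <= 0): OK
Dual feasibility (all lambda_i >= 0): OK
Complementary slackness (lambda_i * g_i(x) = 0 for all i): FAILS

Verdict: the first failing condition is complementary_slackness -> comp.

comp


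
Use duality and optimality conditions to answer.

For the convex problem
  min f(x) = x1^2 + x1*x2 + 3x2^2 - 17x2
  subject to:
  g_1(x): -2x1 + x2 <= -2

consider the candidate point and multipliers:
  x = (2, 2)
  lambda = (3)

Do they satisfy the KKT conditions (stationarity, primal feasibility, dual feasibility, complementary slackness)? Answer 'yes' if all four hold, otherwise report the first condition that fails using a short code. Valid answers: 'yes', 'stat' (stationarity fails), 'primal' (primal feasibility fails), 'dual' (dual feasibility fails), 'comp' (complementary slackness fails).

Gradient of f: grad f(x) = Q x + c = (6, -3)
Constraint values g_i(x) = a_i^T x - b_i:
  g_1((2, 2)) = 0
Stationarity residual: grad f(x) + sum_i lambda_i a_i = (0, 0)
  -> stationarity OK
Primal feasibility (all g_i <= 0): OK
Dual feasibility (all lambda_i >= 0): OK
Complementary slackness (lambda_i * g_i(x) = 0 for all i): OK

Verdict: yes, KKT holds.

yes


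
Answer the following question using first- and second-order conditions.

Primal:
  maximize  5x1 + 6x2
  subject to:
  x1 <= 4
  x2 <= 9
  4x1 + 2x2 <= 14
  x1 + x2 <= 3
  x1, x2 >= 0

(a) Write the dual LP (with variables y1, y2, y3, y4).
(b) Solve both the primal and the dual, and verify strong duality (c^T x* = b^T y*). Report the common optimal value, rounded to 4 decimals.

The standard primal-dual pair for 'max c^T x s.t. A x <= b, x >= 0' is:
  Dual:  min b^T y  s.t.  A^T y >= c,  y >= 0.

So the dual LP is:
  minimize  4y1 + 9y2 + 14y3 + 3y4
  subject to:
    y1 + 4y3 + y4 >= 5
    y2 + 2y3 + y4 >= 6
    y1, y2, y3, y4 >= 0

Solving the primal: x* = (0, 3).
  primal value c^T x* = 18.
Solving the dual: y* = (0, 0, 0, 6).
  dual value b^T y* = 18.
Strong duality: c^T x* = b^T y*. Confirmed.

18


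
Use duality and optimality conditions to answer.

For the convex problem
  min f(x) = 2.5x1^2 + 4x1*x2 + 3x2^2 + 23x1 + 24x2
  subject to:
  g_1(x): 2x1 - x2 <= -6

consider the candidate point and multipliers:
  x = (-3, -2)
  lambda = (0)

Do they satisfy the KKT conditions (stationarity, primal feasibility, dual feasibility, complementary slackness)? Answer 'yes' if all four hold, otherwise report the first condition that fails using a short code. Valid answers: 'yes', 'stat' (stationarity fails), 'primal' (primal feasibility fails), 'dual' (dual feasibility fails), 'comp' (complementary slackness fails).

Gradient of f: grad f(x) = Q x + c = (0, 0)
Constraint values g_i(x) = a_i^T x - b_i:
  g_1((-3, -2)) = 2
Stationarity residual: grad f(x) + sum_i lambda_i a_i = (0, 0)
  -> stationarity OK
Primal feasibility (all g_i <= 0): FAILS
Dual feasibility (all lambda_i >= 0): OK
Complementary slackness (lambda_i * g_i(x) = 0 for all i): OK

Verdict: the first failing condition is primal_feasibility -> primal.

primal


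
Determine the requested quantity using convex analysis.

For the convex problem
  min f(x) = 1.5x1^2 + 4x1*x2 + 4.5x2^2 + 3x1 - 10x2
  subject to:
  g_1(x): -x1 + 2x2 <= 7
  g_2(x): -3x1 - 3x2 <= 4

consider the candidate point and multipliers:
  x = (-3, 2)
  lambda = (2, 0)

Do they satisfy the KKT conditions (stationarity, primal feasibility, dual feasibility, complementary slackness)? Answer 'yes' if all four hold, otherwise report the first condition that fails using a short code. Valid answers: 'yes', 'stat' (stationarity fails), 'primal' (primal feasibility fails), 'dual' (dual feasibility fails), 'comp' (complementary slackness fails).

Gradient of f: grad f(x) = Q x + c = (2, -4)
Constraint values g_i(x) = a_i^T x - b_i:
  g_1((-3, 2)) = 0
  g_2((-3, 2)) = -1
Stationarity residual: grad f(x) + sum_i lambda_i a_i = (0, 0)
  -> stationarity OK
Primal feasibility (all g_i <= 0): OK
Dual feasibility (all lambda_i >= 0): OK
Complementary slackness (lambda_i * g_i(x) = 0 for all i): OK

Verdict: yes, KKT holds.

yes


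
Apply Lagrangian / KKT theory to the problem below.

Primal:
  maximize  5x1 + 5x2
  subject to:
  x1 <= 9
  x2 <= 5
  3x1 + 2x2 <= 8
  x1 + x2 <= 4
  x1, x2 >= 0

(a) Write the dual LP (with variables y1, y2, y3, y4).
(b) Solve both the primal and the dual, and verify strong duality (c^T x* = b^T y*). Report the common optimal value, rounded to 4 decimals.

The standard primal-dual pair for 'max c^T x s.t. A x <= b, x >= 0' is:
  Dual:  min b^T y  s.t.  A^T y >= c,  y >= 0.

So the dual LP is:
  minimize  9y1 + 5y2 + 8y3 + 4y4
  subject to:
    y1 + 3y3 + y4 >= 5
    y2 + 2y3 + y4 >= 5
    y1, y2, y3, y4 >= 0

Solving the primal: x* = (0, 4).
  primal value c^T x* = 20.
Solving the dual: y* = (0, 0, 0, 5).
  dual value b^T y* = 20.
Strong duality: c^T x* = b^T y*. Confirmed.

20


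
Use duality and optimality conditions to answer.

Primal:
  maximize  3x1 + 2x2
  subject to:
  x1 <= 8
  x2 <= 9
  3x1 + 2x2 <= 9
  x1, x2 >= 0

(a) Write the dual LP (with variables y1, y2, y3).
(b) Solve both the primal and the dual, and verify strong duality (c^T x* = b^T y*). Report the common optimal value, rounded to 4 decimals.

The standard primal-dual pair for 'max c^T x s.t. A x <= b, x >= 0' is:
  Dual:  min b^T y  s.t.  A^T y >= c,  y >= 0.

So the dual LP is:
  minimize  8y1 + 9y2 + 9y3
  subject to:
    y1 + 3y3 >= 3
    y2 + 2y3 >= 2
    y1, y2, y3 >= 0

Solving the primal: x* = (3, 0).
  primal value c^T x* = 9.
Solving the dual: y* = (0, 0, 1).
  dual value b^T y* = 9.
Strong duality: c^T x* = b^T y*. Confirmed.

9


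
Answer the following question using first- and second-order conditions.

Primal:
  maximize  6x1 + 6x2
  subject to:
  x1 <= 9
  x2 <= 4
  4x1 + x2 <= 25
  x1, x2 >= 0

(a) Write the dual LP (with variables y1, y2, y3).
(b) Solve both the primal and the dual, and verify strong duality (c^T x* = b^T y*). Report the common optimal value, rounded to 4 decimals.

The standard primal-dual pair for 'max c^T x s.t. A x <= b, x >= 0' is:
  Dual:  min b^T y  s.t.  A^T y >= c,  y >= 0.

So the dual LP is:
  minimize  9y1 + 4y2 + 25y3
  subject to:
    y1 + 4y3 >= 6
    y2 + y3 >= 6
    y1, y2, y3 >= 0

Solving the primal: x* = (5.25, 4).
  primal value c^T x* = 55.5.
Solving the dual: y* = (0, 4.5, 1.5).
  dual value b^T y* = 55.5.
Strong duality: c^T x* = b^T y*. Confirmed.

55.5


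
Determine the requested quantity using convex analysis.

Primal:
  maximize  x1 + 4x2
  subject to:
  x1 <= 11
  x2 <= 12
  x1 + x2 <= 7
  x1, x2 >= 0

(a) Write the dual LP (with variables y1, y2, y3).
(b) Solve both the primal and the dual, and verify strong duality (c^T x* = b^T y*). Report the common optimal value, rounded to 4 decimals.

The standard primal-dual pair for 'max c^T x s.t. A x <= b, x >= 0' is:
  Dual:  min b^T y  s.t.  A^T y >= c,  y >= 0.

So the dual LP is:
  minimize  11y1 + 12y2 + 7y3
  subject to:
    y1 + y3 >= 1
    y2 + y3 >= 4
    y1, y2, y3 >= 0

Solving the primal: x* = (0, 7).
  primal value c^T x* = 28.
Solving the dual: y* = (0, 0, 4).
  dual value b^T y* = 28.
Strong duality: c^T x* = b^T y*. Confirmed.

28


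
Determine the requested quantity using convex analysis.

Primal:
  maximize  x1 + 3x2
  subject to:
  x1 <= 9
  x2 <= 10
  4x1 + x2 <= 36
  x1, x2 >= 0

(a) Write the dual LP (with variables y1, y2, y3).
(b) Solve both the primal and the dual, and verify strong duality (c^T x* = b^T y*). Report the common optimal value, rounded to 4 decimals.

The standard primal-dual pair for 'max c^T x s.t. A x <= b, x >= 0' is:
  Dual:  min b^T y  s.t.  A^T y >= c,  y >= 0.

So the dual LP is:
  minimize  9y1 + 10y2 + 36y3
  subject to:
    y1 + 4y3 >= 1
    y2 + y3 >= 3
    y1, y2, y3 >= 0

Solving the primal: x* = (6.5, 10).
  primal value c^T x* = 36.5.
Solving the dual: y* = (0, 2.75, 0.25).
  dual value b^T y* = 36.5.
Strong duality: c^T x* = b^T y*. Confirmed.

36.5


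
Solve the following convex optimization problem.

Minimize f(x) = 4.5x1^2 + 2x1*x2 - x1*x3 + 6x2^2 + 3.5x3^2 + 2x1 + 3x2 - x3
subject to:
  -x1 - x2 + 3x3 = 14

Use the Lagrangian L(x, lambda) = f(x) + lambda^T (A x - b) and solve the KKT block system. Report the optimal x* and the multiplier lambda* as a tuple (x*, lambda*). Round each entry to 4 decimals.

Form the Lagrangian:
  L(x, lambda) = (1/2) x^T Q x + c^T x + lambda^T (A x - b)
Stationarity (grad_x L = 0): Q x + c + A^T lambda = 0.
Primal feasibility: A x = b.

This gives the KKT block system:
  [ Q   A^T ] [ x     ]   [-c ]
  [ A    0  ] [ lambda ] = [ b ]

Solving the linear system:
  x*      = (-0.6127, -0.9437, 4.1479)
  lambda* = (-9.5493)
  f(x*)   = 62.743

x* = (-0.6127, -0.9437, 4.1479), lambda* = (-9.5493)


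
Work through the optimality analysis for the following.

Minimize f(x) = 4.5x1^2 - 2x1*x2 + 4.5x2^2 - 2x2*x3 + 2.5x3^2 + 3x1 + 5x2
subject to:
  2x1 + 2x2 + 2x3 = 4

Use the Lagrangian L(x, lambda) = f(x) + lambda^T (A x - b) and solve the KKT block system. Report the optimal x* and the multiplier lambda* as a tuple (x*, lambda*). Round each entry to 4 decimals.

Form the Lagrangian:
  L(x, lambda) = (1/2) x^T Q x + c^T x + lambda^T (A x - b)
Stationarity (grad_x L = 0): Q x + c + A^T lambda = 0.
Primal feasibility: A x = b.

This gives the KKT block system:
  [ Q   A^T ] [ x     ]   [-c ]
  [ A    0  ] [ lambda ] = [ b ]

Solving the linear system:
  x*      = (0.3568, 0.4009, 1.2423)
  lambda* = (-2.7048)
  f(x*)   = 6.9471

x* = (0.3568, 0.4009, 1.2423), lambda* = (-2.7048)


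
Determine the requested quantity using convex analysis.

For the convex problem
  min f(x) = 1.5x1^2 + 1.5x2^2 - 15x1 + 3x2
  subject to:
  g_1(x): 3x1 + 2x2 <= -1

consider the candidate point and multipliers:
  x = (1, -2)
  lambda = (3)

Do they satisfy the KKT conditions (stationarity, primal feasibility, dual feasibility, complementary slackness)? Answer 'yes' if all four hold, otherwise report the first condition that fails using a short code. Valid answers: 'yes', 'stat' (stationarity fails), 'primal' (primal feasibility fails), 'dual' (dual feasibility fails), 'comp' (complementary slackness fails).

Gradient of f: grad f(x) = Q x + c = (-12, -3)
Constraint values g_i(x) = a_i^T x - b_i:
  g_1((1, -2)) = 0
Stationarity residual: grad f(x) + sum_i lambda_i a_i = (-3, 3)
  -> stationarity FAILS
Primal feasibility (all g_i <= 0): OK
Dual feasibility (all lambda_i >= 0): OK
Complementary slackness (lambda_i * g_i(x) = 0 for all i): OK

Verdict: the first failing condition is stationarity -> stat.

stat


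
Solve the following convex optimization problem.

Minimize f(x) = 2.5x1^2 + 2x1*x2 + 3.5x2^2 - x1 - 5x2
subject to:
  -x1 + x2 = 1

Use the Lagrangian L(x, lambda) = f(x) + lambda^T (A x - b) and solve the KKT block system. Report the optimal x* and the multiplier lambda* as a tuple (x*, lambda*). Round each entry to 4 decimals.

Form the Lagrangian:
  L(x, lambda) = (1/2) x^T Q x + c^T x + lambda^T (A x - b)
Stationarity (grad_x L = 0): Q x + c + A^T lambda = 0.
Primal feasibility: A x = b.

This gives the KKT block system:
  [ Q   A^T ] [ x     ]   [-c ]
  [ A    0  ] [ lambda ] = [ b ]

Solving the linear system:
  x*      = (-0.1875, 0.8125)
  lambda* = (-0.3125)
  f(x*)   = -1.7813

x* = (-0.1875, 0.8125), lambda* = (-0.3125)
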